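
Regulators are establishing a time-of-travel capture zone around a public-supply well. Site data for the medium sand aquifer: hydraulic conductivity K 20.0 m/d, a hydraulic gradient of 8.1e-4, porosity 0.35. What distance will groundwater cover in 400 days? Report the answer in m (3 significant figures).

Darcy flux q = K·i = 20.0 × 8.1e-4 = 0.01620 m/d
v_s = q/n_e = 0.01620/0.35 = 0.04629 m/d
L = v × T = 0.04629 × 400 = 18.51 m

18.5 m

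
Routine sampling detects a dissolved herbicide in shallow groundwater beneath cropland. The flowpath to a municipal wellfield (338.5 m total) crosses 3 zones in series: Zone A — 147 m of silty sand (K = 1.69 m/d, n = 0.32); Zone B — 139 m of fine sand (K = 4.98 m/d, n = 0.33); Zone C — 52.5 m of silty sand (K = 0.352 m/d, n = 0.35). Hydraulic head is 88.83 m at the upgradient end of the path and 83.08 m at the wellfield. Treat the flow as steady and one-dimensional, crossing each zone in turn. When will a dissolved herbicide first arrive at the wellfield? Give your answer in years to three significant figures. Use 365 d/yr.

14.0 years

Total head drop ΔH = 88.83 − 83.08 = 5.75 m
Steady 1-D flow in series ⇒ the Darcy flux q is identical in every zone and the zone head losses add (resistances L/K in series).
Σ(L/K) = 147/1.69 + 139/4.98 + 52.5/0.352 = 86.98 + 27.91 + 149.1 = 264.0 d
q = ΔH / Σ(L/K) = 5.75 / 264.0 = 0.02178 m/d (same in every zone)
Zone A: v = q/n = 0.02178/0.32 = 0.06805 m/d → t_A = 147/0.06805 = 2160 d
Zone B: v = q/n = 0.02178/0.33 = 0.06599 m/d → t_B = 139/0.06599 = 2106 d
Zone C: v = q/n = 0.02178/0.35 = 0.06222 m/d → t_C = 52.5/0.06222 = 843.8 d
Total t = 2160 + 2106 + 843.8 = 5110 d
   = 5110 / 365 = 14.0 yr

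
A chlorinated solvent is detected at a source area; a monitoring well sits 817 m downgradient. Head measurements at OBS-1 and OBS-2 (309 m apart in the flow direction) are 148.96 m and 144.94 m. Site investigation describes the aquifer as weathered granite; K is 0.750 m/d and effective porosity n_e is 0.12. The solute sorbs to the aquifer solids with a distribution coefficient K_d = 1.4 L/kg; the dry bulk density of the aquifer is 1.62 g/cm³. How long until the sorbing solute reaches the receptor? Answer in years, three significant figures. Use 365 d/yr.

548 years

Hydraulic gradient i = (148.96 − 144.94) / 309 = 4.02 / 309 = 0.01301
Specific discharge q = 0.750 × 0.01301 = 0.009757 m/d
v = Ki/n = 0.750·0.01301/0.12 = 0.08131 m/d
Retardation R = 1 + ρ_b·K_d/n = 1 + 1.62×1.4/0.12 = 19.90
Contaminant velocity v_c = v/R = 0.08131/19.90 = 0.004086 m/d
t = L/v_c = 817/0.004086 = 200000 d
   = 200000/365 = 548 yr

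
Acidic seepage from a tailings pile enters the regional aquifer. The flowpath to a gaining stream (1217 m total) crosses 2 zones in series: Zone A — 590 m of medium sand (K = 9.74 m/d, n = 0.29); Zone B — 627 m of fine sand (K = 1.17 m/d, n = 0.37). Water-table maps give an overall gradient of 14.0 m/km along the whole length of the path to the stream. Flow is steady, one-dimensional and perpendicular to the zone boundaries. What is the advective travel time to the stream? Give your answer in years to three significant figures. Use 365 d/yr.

For zones in series the flux q is common to all zones; the equivalent conductivity is the harmonic (thickness-weighted) mean, K_eq = L_total / Σ(L_j/K_j).
Σ(L/K) = 590/9.74 + 627/1.17 = 60.57 + 535.9 = 596.5 d
K_eq = L_total / Σ(L/K) = 1217 / 596.5 = 2.040 m/d
q = K_eq · i = 2.040 × 0.014 = 0.02856 m/d (same in every zone)
Zone A: v = q/n = 0.02856/0.29 = 0.09850 m/d → t_A = 590/0.09850 = 5990 d
Zone B: v = q/n = 0.02856/0.37 = 0.07720 m/d → t_B = 627/0.07720 = 8122 d
Total t = 5990 + 8122 = 14110 d
   = 14110 / 365 = 38.7 yr

38.7 years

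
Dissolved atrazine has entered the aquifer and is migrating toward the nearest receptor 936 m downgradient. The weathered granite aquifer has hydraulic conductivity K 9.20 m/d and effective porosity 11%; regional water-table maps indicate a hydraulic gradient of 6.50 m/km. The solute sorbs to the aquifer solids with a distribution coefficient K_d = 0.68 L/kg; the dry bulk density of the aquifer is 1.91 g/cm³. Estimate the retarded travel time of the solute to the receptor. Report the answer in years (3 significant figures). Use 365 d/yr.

60.4 years

q = Ki = 9.20 × 0.0065 = 0.05980 m/d
v_s = q/n_e = 0.05980/0.11 = 0.5436 m/d
Retardation R = 1 + ρ_b·K_d/n = 1 + 1.91×0.68/0.11 = 12.81
Contaminant velocity v_c = v/R = 0.5436/12.81 = 0.04245 m/d
t = L/v_c = 936/0.04245 = 22050 d
   = 22050/365 = 60.4 yr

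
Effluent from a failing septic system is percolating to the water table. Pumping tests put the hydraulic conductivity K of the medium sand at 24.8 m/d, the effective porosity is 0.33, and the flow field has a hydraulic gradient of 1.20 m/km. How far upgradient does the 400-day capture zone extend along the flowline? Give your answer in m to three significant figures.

36.1 m

Specific discharge q = 24.8 × 0.0012 = 0.02976 m/d
v = Ki/n = 24.8·0.0012/0.33 = 0.09018 m/d
L = v × T = 0.09018 × 400 = 36.07 m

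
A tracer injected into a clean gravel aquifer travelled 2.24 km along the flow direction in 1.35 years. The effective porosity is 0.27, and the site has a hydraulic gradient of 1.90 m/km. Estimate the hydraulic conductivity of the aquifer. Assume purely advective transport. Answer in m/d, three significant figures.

t = 1.35 years = 492.8 d
L = 2.24 km = 2240 m
v = L / t = 2240 / 492.8 = 4.546 m/d
K = v · n / i = 4.546 × 0.27 / 0.0019 = 646 m/d

646 m/d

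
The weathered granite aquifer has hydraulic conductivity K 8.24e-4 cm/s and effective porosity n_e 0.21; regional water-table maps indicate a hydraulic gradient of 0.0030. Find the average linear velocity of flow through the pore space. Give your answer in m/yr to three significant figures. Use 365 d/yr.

K = 8.24e-4 cm/s × 864 = 0.7119 m/d
Darcy flux q = K·i = 0.7119 × 0.0030 = 0.002136 m/d
v_s = q/n_e = 0.002136/0.21 = 0.01017 m/d
   = 0.01017 × 365 = 3.71 m/yr

3.71 m/yr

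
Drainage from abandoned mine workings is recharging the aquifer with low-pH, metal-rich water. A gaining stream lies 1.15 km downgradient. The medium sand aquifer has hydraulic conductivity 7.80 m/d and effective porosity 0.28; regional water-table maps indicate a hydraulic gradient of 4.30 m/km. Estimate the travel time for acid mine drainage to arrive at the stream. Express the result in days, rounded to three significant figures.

9600 days

q = Ki = 7.80 × 0.0043 = 0.03354 m/d
v = Ki/n = 7.80·0.0043/0.28 = 0.1198 m/d
L = 1.15 km = 1150 m
t = L / v = 1150 / 0.1198 = 9600 d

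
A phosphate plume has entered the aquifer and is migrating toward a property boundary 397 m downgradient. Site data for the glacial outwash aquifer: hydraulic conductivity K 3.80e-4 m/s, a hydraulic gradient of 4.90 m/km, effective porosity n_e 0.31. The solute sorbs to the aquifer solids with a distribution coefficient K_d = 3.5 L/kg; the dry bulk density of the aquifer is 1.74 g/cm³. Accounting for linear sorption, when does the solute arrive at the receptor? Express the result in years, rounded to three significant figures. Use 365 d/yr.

K = 3.80e-4 m/s × 86400 s/d = 32.83 m/d
Darcy flux q = K·i = 32.83 × 0.0049 = 0.1609 m/d
Average linear velocity = 0.1609 / 0.31 = 0.5190 m/d
Retardation R = 1 + ρ_b·K_d/n = 1 + 1.74×3.5/0.31 = 20.65
Contaminant velocity v_c = v/R = 0.5190/20.65 = 0.02514 m/d
t = L/v_c = 397/0.02514 = 15790 d
   = 15790/365 = 43.3 yr

43.3 years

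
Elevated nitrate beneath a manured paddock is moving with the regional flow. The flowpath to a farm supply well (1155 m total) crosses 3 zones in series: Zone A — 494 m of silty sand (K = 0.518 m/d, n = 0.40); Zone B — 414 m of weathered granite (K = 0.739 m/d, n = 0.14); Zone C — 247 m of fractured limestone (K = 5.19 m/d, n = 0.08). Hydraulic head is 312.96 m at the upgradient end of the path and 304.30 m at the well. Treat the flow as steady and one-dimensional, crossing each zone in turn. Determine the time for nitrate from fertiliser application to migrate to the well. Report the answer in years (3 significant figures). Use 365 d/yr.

136 years

Total head drop ΔH = 312.96 − 304.30 = 8.66 m
Continuity: the same q passes through each zone, so ΔH = q·Σ(L_j/K_j) — the zones act as resistances in series.
Σ(L/K) = 494/0.518 + 414/0.739 + 247/5.19 = 953.7 + 560.2 + 47.59 = 1561 d
q = ΔH / Σ(L/K) = 8.66 / 1561 = 0.005546 m/d (same in every zone)
Zone A: v = q/n = 0.005546/0.40 = 0.01387 m/d → t_A = 494/0.01387 = 35630 d
Zone B: v = q/n = 0.005546/0.14 = 0.03961 m/d → t_B = 414/0.03961 = 10450 d
Zone C: v = q/n = 0.005546/0.08 = 0.06933 m/d → t_C = 247/0.06933 = 3563 d
Total t = 35630 + 10450 + 3563 = 49640 d
   = 49640 / 365 = 136 yr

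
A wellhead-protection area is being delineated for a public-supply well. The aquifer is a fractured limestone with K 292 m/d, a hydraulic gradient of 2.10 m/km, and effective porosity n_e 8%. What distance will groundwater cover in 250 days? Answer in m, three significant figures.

1920 m

Darcy flux q = K·i = 292 × 0.0021 = 0.6132 m/d
Seepage velocity v = q / n = 0.6132 / 0.08 = 7.665 m/d
L = v × T = 7.665 × 250 = 1916 m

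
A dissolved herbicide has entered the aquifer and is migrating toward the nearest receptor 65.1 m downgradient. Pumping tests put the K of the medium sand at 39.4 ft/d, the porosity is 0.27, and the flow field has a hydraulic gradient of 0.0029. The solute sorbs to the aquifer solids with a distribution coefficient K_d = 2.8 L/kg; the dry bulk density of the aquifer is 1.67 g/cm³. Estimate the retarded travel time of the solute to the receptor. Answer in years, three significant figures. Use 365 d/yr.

K = 39.4 ft/d × 0.3048 = 12.01 m/d
Darcy flux q = K·i = 12.01 × 0.0029 = 0.03483 m/d
v_s = q/n_e = 0.03483/0.27 = 0.1290 m/d
Retardation R = 1 + ρ_b·K_d/n = 1 + 1.67×2.8/0.27 = 18.32
Contaminant velocity v_c = v/R = 0.1290/18.32 = 0.007041 m/d
t = L/v_c = 65.1/0.007041 = 9245 d
   = 9245/365 = 25.3 yr

25.3 years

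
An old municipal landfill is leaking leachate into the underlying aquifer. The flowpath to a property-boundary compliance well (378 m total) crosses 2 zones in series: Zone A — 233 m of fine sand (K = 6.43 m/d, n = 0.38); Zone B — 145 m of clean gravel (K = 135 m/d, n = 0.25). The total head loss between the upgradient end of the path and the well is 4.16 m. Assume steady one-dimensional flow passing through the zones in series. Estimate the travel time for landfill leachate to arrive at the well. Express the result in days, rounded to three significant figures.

Steady 1-D flow in series ⇒ the Darcy flux q is identical in every zone and the zone head losses add (resistances L/K in series).
Σ(L/K) = 233/6.43 + 145/135 = 36.24 + 1.074 = 37.31 d
q = ΔH / Σ(L/K) = 4.16 / 37.31 = 0.1115 m/d (same in every zone)
Zone A: v = q/n = 0.1115/0.38 = 0.2934 m/d → t_A = 233/0.2934 = 794.1 d
Zone B: v = q/n = 0.1115/0.25 = 0.4460 m/d → t_B = 145/0.4460 = 325.1 d
Total t = 794.1 + 325.1 = 1119 d

1120 days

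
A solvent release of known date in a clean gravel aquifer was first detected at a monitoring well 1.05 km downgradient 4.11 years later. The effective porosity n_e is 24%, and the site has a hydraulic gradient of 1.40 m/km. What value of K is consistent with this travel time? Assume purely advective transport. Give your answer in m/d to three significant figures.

120 m/d

t = 4.11 years = 1500 d
L = 1.05 km = 1050 m
v = L / t = 1050 / 1500 = 0.6999 m/d
K = v · n / i = 0.6999 × 0.24 / 0.0014 = 120 m/d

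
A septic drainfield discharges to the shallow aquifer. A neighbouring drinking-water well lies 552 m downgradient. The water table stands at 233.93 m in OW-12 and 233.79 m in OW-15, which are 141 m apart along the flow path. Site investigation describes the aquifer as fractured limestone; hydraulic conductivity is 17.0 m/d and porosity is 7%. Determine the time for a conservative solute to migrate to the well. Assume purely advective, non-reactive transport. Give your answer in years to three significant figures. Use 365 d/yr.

Hydraulic gradient i = (233.93 − 233.79) / 141 = 0.14 / 141 = 9.929e-4
q = Ki = 17.0 × 9.929e-4 = 0.01688 m/d
v = Ki/n = 17.0·9.929e-4/0.07 = 0.2411 m/d
t = L / v = 552 / 0.2411 = 2289 d
   = 2289 / 365 = 6.27 yr

6.27 years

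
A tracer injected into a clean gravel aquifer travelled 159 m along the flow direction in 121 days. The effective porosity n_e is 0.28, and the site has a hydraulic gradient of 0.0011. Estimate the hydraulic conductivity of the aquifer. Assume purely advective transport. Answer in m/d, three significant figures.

v = L / t = 159 / 121 = 1.314 m/d
K = v · n / i = 1.314 × 0.28 / 0.0011 = 334 m/d

334 m/d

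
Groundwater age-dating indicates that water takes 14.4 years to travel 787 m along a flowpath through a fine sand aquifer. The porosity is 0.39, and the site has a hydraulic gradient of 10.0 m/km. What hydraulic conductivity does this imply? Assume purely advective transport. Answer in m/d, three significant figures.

5.84 m/d

t = 14.4 years = 5256 d
v = L / t = 787 / 5256 = 0.1497 m/d
K = v · n / i = 0.1497 × 0.39 / 0.010 = 5.84 m/d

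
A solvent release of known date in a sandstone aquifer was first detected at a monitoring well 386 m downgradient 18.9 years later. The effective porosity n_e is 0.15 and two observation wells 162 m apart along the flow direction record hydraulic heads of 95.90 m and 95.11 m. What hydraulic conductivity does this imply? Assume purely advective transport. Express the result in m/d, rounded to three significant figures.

1.72 m/d

Hydraulic gradient i = (95.90 − 95.11) / 162 = 0.79 / 162 = 0.004877
t = 18.9 years = 6898 d
v = L / t = 386 / 6898 = 0.05595 m/d
K = v · n / i = 0.05595 × 0.15 / 0.004877 = 1.72 m/d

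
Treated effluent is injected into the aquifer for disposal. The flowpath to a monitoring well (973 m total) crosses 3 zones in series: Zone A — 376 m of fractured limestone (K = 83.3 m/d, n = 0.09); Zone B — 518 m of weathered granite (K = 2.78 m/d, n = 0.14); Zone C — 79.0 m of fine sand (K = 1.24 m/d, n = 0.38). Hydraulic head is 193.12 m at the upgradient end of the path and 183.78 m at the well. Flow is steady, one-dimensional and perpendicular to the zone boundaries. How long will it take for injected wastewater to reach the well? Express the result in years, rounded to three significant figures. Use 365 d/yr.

10.2 years

Total head drop ΔH = 193.12 − 183.78 = 9.34 m
Steady 1-D flow in series ⇒ the Darcy flux q is identical in every zone and the zone head losses add (resistances L/K in series).
Σ(L/K) = 376/83.3 + 518/2.78 + 79.0/1.24 = 4.514 + 186.3 + 63.71 = 254.6 d
q = ΔH / Σ(L/K) = 9.34 / 254.6 = 0.03669 m/d (same in every zone)
Zone A: v = q/n = 0.03669/0.09 = 0.4077 m/d → t_A = 376/0.4077 = 922.3 d
Zone B: v = q/n = 0.03669/0.14 = 0.2621 m/d → t_B = 518/0.2621 = 1976 d
Zone C: v = q/n = 0.03669/0.38 = 0.09656 m/d → t_C = 79.0/0.09656 = 818.2 d
Total t = 922.3 + 1976 + 818.2 = 3717 d
   = 3717 / 365 = 10.2 yr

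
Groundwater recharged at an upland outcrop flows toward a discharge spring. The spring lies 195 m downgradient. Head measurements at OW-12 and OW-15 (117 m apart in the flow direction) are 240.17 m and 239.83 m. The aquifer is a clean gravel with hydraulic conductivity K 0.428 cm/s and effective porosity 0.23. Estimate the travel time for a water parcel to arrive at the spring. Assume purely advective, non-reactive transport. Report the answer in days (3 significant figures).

41.7 days

Hydraulic gradient i = (240.17 − 239.83) / 117 = 0.34 / 117 = 0.002906
K = 0.428 cm/s × 864 = 369.8 m/d
Specific discharge q = 369.8 × 0.002906 = 1.075 m/d
Average linear velocity = 1.075 / 0.23 = 4.672 m/d
t = L / v = 195 / 4.672 = 41.74 d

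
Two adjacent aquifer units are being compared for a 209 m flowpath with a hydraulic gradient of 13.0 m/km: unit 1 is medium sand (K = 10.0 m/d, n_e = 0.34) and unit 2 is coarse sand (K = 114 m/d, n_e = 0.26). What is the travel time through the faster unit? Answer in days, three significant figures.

Unit 1 (medium sand): v = 10.0×0.013/0.34 = 0.3824 m/d, t = 209/0.3824 = 546.6 d
Unit 2 (coarse sand): v = 114×0.013/0.26 = 5.700 m/d, t = 209/5.700 = 36.67 d
Faster unit: t = 36.7 d

36.7 days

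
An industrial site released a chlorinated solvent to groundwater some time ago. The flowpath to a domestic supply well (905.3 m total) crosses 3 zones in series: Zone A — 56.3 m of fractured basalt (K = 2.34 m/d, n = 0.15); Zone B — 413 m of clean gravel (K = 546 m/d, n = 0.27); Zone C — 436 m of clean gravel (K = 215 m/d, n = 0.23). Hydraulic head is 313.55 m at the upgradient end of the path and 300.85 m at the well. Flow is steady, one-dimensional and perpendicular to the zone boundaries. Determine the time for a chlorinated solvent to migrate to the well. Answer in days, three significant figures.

Total head drop ΔH = 313.55 − 300.85 = 12.70 m
Continuity: the same q passes through each zone, so ΔH = q·Σ(L_j/K_j) — the zones act as resistances in series.
Σ(L/K) = 56.3/2.34 + 413/546 + 436/215 = 24.06 + 0.7564 + 2.028 = 26.84 d
q = ΔH / Σ(L/K) = 12.70 / 26.84 = 0.4731 m/d (same in every zone)
Zone A: v = q/n = 0.4731/0.15 = 3.154 m/d → t_A = 56.3/3.154 = 17.85 d
Zone B: v = q/n = 0.4731/0.27 = 1.752 m/d → t_B = 413/1.752 = 235.7 d
Zone C: v = q/n = 0.4731/0.23 = 2.057 m/d → t_C = 436/2.057 = 212.0 d
Total t = 17.85 + 235.7 + 212.0 = 465.5 d

466 days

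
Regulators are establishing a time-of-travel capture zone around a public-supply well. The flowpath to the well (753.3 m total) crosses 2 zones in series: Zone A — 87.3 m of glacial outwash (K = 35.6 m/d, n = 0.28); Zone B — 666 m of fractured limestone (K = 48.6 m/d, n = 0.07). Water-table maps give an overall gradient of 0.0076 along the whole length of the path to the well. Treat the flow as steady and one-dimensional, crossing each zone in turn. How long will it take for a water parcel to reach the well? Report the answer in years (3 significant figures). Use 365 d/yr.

0.549 years

Continuity: the same q passes through each zone, so ΔH = q·Σ(L_j/K_j) — the zones act as resistances in series.
Σ(L/K) = 87.3/35.6 + 666/48.6 = 2.452 + 13.70 = 16.16 d
K_eq = L_total / Σ(L/K) = 753.3 / 16.16 = 46.63 m/d
q = K_eq · i = 46.63 × 0.0076 = 0.3544 m/d (same in every zone)
Zone A: v = q/n = 0.3544/0.28 = 1.266 m/d → t_A = 87.3/1.266 = 68.98 d
Zone B: v = q/n = 0.3544/0.07 = 5.062 m/d → t_B = 666/5.062 = 131.6 d
Total t = 68.98 + 131.6 = 200.5 d
   = 200.5 / 365 = 0.549 yr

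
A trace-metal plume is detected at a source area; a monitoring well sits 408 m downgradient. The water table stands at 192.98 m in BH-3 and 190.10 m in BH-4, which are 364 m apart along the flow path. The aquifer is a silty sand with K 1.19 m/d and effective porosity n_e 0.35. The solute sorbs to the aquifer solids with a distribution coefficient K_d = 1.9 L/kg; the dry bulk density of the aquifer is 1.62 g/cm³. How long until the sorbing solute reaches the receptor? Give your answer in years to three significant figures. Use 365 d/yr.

407 years

Hydraulic gradient i = (192.98 − 190.10) / 364 = 2.88 / 364 = 0.007912
Specific discharge q = 1.19 × 0.007912 = 0.009415 m/d
v_s = q/n_e = 0.009415/0.35 = 0.02690 m/d
Retardation R = 1 + ρ_b·K_d/n = 1 + 1.62×1.9/0.35 = 9.794
Contaminant velocity v_c = v/R = 0.02690/9.794 = 0.002747 m/d
t = L/v_c = 408/0.002747 = 148500 d
   = 148500/365 = 407 yr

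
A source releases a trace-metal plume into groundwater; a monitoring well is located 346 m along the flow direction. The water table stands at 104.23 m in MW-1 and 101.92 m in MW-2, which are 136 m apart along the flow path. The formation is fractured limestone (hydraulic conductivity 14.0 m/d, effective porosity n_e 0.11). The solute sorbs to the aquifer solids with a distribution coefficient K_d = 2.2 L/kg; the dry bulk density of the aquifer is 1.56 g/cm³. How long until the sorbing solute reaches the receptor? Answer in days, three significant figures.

Hydraulic gradient i = (104.23 − 101.92) / 136 = 2.31 / 136 = 0.01699
Specific discharge q = 14.0 × 0.01699 = 0.2378 m/d
v_s = q/n_e = 0.2378/0.11 = 2.162 m/d
Retardation R = 1 + ρ_b·K_d/n = 1 + 1.56×2.2/0.11 = 32.20
Contaminant velocity v_c = v/R = 2.162/32.20 = 0.06714 m/d
t = L/v_c = 346/0.06714 = 5154 d

5150 days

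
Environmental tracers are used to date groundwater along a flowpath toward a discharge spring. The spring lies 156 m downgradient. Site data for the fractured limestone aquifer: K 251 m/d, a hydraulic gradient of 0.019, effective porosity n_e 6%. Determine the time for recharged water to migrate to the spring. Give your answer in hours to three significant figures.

47.1 hours

q = Ki = 251 × 0.019 = 4.769 m/d
Seepage velocity v = q / n = 4.769 / 0.06 = 79.48 m/d
t = L / v = 156 / 79.48 = 1.963 d
   = 1.963 × 24 = 47.1 h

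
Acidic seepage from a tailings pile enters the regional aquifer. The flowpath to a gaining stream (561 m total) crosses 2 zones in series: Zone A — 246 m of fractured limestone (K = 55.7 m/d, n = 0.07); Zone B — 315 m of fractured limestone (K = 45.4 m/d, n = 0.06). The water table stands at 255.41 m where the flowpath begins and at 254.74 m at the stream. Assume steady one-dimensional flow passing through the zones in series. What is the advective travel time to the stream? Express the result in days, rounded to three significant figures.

Total head drop ΔH = 255.41 − 254.74 = 0.67 m
Continuity: the same q passes through each zone, so ΔH = q·Σ(L_j/K_j) — the zones act as resistances in series.
Σ(L/K) = 246/55.7 + 315/45.4 = 4.417 + 6.938 = 11.35 d
q = ΔH / Σ(L/K) = 0.67 / 11.35 = 0.05901 m/d (same in every zone)
Zone A: v = q/n = 0.05901/0.07 = 0.8429 m/d → t_A = 246/0.8429 = 291.8 d
Zone B: v = q/n = 0.05901/0.06 = 0.9834 m/d → t_B = 315/0.9834 = 320.3 d
Total t = 291.8 + 320.3 = 612.1 d

612 days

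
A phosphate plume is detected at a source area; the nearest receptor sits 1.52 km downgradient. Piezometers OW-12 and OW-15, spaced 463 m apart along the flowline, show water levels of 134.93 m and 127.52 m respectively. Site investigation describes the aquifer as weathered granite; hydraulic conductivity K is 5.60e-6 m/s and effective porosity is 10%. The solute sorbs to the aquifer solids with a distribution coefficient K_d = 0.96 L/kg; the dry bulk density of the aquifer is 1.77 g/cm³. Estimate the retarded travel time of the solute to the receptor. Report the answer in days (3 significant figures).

353000 days

Hydraulic gradient i = (134.93 − 127.52) / 463 = 7.41 / 463 = 0.01600
K = 5.60e-6 m/s × 86400 s/d = 0.4838 m/d
Darcy flux q = K·i = 0.4838 × 0.01600 = 0.007744 m/d
Average linear velocity = 0.007744 / 0.10 = 0.07744 m/d
Retardation R = 1 + ρ_b·K_d/n = 1 + 1.77×0.96/0.10 = 17.99
Contaminant velocity v_c = v/R = 0.07744/17.99 = 0.004304 m/d
L = 1.52 km = 1520 m
t = L/v_c = 1520/0.004304 = 353200 d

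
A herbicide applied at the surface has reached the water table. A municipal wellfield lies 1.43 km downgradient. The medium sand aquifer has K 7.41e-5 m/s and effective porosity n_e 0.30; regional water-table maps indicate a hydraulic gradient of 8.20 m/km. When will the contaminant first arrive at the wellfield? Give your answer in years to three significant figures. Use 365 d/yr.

22.4 years

K = 7.41e-5 m/s × 86400 s/d = 6.402 m/d
q = Ki = 6.402 × 0.0082 = 0.05250 m/d
v = Ki/n = 6.402·0.0082/0.30 = 0.1750 m/d
L = 1.43 km = 1430 m
t = L / v = 1430 / 0.1750 = 8172 d
   = 8172 / 365 = 22.4 yr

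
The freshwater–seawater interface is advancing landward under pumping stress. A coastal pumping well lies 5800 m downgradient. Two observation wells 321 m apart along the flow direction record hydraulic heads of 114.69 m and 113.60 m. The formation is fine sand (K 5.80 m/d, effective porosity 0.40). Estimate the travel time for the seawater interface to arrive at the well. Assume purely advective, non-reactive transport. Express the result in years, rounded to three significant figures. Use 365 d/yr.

323 years

Hydraulic gradient i = (114.69 − 113.60) / 321 = 1.09 / 321 = 0.003396
q = Ki = 5.80 × 0.003396 = 0.01969 m/d
v_s = q/n_e = 0.01969/0.40 = 0.04924 m/d
t = L / v = 5800 / 0.04924 = 117800 d
   = 117800 / 365 = 323 yr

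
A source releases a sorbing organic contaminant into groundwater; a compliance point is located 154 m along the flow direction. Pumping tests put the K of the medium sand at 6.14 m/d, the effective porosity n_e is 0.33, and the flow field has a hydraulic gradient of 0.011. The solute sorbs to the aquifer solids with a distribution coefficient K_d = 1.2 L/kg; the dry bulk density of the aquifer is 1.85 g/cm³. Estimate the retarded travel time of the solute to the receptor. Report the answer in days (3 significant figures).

Darcy flux q = K·i = 6.14 × 0.011 = 0.06754 m/d
v = Ki/n = 6.14·0.011/0.33 = 0.2047 m/d
Retardation R = 1 + ρ_b·K_d/n = 1 + 1.85×1.2/0.33 = 7.727
Contaminant velocity v_c = v/R = 0.2047/7.727 = 0.02649 m/d
t = L/v_c = 154/0.02649 = 5814 d

5810 days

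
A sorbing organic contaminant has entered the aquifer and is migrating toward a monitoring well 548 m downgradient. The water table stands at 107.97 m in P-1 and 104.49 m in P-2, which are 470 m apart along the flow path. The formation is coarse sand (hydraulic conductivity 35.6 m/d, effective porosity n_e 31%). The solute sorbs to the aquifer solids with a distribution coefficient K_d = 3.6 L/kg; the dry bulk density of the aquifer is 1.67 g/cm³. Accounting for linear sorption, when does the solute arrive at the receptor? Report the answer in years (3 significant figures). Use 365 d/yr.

36.0 years

Hydraulic gradient i = (107.97 − 104.49) / 470 = 3.48 / 470 = 0.007404
Specific discharge q = 35.6 × 0.007404 = 0.2636 m/d
v_s = q/n_e = 0.2636/0.31 = 0.8503 m/d
Retardation R = 1 + ρ_b·K_d/n = 1 + 1.67×3.6/0.31 = 20.39
Contaminant velocity v_c = v/R = 0.8503/20.39 = 0.04169 m/d
t = L/v_c = 548/0.04169 = 13140 d
   = 13140/365 = 36.0 yr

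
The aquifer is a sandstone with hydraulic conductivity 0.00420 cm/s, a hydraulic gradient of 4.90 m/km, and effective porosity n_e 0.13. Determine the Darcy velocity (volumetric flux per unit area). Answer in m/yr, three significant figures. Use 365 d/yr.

K = 0.00420 cm/s × 864 = 3.629 m/d
Specific discharge q = 3.629 × 0.0049 = 0.01778 m/d
   = 0.01778 × 365 = 6.49 m/yr

6.49 m/yr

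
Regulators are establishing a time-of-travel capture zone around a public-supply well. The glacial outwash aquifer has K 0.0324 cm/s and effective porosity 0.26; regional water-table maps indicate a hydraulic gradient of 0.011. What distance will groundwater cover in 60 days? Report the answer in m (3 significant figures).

71.1 m

K = 0.0324 cm/s × 864 = 27.99 m/d
Specific discharge q = 27.99 × 0.011 = 0.3079 m/d
v = Ki/n = 27.99·0.011/0.26 = 1.184 m/d
L = v × T = 1.184 × 60 = 71.06 m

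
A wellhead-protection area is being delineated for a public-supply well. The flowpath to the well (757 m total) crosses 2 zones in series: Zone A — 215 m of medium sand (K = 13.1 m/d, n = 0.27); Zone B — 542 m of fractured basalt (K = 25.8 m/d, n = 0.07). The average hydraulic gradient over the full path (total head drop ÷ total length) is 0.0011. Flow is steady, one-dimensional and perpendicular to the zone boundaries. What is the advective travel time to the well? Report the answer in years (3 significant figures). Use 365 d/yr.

11.8 years

For zones in series the flux q is common to all zones; the equivalent conductivity is the harmonic (thickness-weighted) mean, K_eq = L_total / Σ(L_j/K_j).
Σ(L/K) = 215/13.1 + 542/25.8 = 16.41 + 21.01 = 37.42 d
K_eq = L_total / Σ(L/K) = 757 / 37.42 = 20.23 m/d
q = K_eq · i = 20.23 × 0.0011 = 0.02225 m/d (same in every zone)
Zone A: v = q/n = 0.02225/0.27 = 0.08242 m/d → t_A = 215/0.08242 = 2609 d
Zone B: v = q/n = 0.02225/0.07 = 0.3179 m/d → t_B = 542/0.3179 = 1705 d
Total t = 2609 + 1705 = 4314 d
   = 4314 / 365 = 11.8 yr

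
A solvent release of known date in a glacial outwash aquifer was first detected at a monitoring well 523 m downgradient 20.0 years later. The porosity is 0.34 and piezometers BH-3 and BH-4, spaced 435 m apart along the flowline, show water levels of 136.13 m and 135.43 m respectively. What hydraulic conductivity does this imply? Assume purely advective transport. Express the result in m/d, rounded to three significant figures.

Hydraulic gradient i = (136.13 − 135.43) / 435 = 0.70 / 435 = 0.001609
t = 20.0 years = 7300 d
v = L / t = 523 / 7300 = 0.07164 m/d
K = v · n / i = 0.07164 × 0.34 / 0.001609 = 15.1 m/d

15.1 m/d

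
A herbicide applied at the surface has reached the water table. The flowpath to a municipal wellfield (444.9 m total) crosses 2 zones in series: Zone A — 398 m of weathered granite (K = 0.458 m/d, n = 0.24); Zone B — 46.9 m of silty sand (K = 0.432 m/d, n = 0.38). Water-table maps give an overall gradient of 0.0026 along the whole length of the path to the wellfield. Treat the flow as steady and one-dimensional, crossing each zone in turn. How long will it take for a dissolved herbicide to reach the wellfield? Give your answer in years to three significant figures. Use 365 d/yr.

Steady 1-D flow in series ⇒ the Darcy flux q is identical in every zone and the zone head losses add (resistances L/K in series).
Σ(L/K) = 398/0.458 + 46.9/0.432 = 869.0 + 108.6 = 977.6 d
K_eq = L_total / Σ(L/K) = 444.9 / 977.6 = 0.4551 m/d
q = K_eq · i = 0.4551 × 0.0026 = 0.001183 m/d (same in every zone)
Zone A: v = q/n = 0.001183/0.24 = 0.004930 m/d → t_A = 398/0.004930 = 80720 d
Zone B: v = q/n = 0.001183/0.38 = 0.003114 m/d → t_B = 46.9/0.003114 = 15060 d
Total t = 80720 + 15060 = 95790 d
   = 95790 / 365 = 262 yr

262 years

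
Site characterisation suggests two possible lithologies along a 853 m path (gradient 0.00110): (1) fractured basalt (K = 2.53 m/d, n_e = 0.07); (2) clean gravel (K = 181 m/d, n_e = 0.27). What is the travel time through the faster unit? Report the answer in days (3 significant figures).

Unit 1 (fractured basalt): v = 2.53×0.0011/0.07 = 0.03976 m/d, t = 853/0.03976 = 21460 d
Unit 2 (clean gravel): v = 181×0.0011/0.27 = 0.7374 m/d, t = 853/0.7374 = 1157 d
Faster unit: t = 1160 d

1160 days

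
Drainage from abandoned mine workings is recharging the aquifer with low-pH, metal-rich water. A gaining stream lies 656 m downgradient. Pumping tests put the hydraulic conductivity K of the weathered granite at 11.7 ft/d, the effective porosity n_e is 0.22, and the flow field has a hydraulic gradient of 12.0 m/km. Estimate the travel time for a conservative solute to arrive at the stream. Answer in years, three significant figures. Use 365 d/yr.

9.24 years

K = 11.7 ft/d × 0.3048 = 3.566 m/d
Darcy flux q = K·i = 3.566 × 0.012 = 0.04279 m/d
Average linear velocity = 0.04279 / 0.22 = 0.1945 m/d
t = L / v = 656 / 0.1945 = 3372 d
   = 3372 / 365 = 9.24 yr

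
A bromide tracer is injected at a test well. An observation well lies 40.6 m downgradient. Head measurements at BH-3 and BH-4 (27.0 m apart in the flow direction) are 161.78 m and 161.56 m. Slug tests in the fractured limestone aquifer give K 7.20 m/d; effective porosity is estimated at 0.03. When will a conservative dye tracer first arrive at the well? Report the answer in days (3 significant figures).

20.8 days

Hydraulic gradient i = (161.78 − 161.56) / 27.0 = 0.22 / 27.0 = 0.008148
Specific discharge q = 7.20 × 0.008148 = 0.05867 m/d
Seepage velocity v = q / n = 0.05867 / 0.03 = 1.956 m/d
t = L / v = 40.6 / 1.956 = 20.76 d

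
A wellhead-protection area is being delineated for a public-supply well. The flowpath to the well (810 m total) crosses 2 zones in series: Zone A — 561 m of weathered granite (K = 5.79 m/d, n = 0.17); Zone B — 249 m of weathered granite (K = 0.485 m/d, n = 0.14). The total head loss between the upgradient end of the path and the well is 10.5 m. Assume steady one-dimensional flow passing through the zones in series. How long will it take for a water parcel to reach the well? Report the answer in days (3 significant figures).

Steady 1-D flow in series ⇒ the Darcy flux q is identical in every zone and the zone head losses add (resistances L/K in series).
Σ(L/K) = 561/5.79 + 249/0.485 = 96.89 + 513.4 = 610.3 d
q = ΔH / Σ(L/K) = 10.5 / 610.3 = 0.01720 m/d (same in every zone)
Zone A: v = q/n = 0.01720/0.17 = 0.1012 m/d → t_A = 561/0.1012 = 5543 d
Zone B: v = q/n = 0.01720/0.14 = 0.1229 m/d → t_B = 249/0.1229 = 2026 d
Total t = 5543 + 2026 = 7569 d

7570 days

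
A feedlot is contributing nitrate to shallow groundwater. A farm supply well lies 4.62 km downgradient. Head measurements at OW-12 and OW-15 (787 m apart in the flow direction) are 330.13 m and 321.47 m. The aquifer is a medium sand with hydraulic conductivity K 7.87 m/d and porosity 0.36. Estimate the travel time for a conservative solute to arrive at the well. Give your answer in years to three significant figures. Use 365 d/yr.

52.6 years

Hydraulic gradient i = (330.13 − 321.47) / 787 = 8.66 / 787 = 0.01100
Darcy flux q = K·i = 7.87 × 0.01100 = 0.08660 m/d
Seepage velocity v = q / n = 0.08660 / 0.36 = 0.2406 m/d
L = 4.62 km = 4620 m
t = L / v = 4620 / 0.2406 = 19210 d
   = 19210 / 365 = 52.6 yr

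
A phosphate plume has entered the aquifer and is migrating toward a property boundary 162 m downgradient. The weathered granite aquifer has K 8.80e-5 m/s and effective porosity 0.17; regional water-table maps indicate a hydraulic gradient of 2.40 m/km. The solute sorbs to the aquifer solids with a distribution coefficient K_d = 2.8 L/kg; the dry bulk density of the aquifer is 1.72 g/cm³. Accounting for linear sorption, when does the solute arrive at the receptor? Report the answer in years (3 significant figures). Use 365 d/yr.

K = 8.80e-5 m/s × 86400 s/d = 7.603 m/d
Darcy flux q = K·i = 7.603 × 0.0024 = 0.01825 m/d
v = Ki/n = 7.603·0.0024/0.17 = 0.1073 m/d
Retardation R = 1 + ρ_b·K_d/n = 1 + 1.72×2.8/0.17 = 29.33
Contaminant velocity v_c = v/R = 0.1073/29.33 = 0.003660 m/d
t = L/v_c = 162/0.003660 = 44260 d
   = 44260/365 = 121 yr

121 years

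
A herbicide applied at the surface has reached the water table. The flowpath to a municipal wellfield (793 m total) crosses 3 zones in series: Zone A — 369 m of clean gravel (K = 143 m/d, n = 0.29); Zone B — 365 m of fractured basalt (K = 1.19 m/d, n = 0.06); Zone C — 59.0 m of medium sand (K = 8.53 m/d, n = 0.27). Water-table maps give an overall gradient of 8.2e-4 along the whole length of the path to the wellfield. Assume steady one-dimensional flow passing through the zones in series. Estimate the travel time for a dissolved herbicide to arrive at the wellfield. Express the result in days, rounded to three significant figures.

Continuity: the same q passes through each zone, so ΔH = q·Σ(L_j/K_j) — the zones act as resistances in series.
Σ(L/K) = 369/143 + 365/1.19 + 59.0/8.53 = 2.580 + 306.7 + 6.917 = 316.2 d
K_eq = L_total / Σ(L/K) = 793 / 316.2 = 2.508 m/d
q = K_eq · i = 2.508 × 8.2e-4 = 0.002056 m/d (same in every zone)
Zone A: v = q/n = 0.002056/0.29 = 0.007091 m/d → t_A = 369/0.007091 = 52040 d
Zone B: v = q/n = 0.002056/0.06 = 0.03427 m/d → t_B = 365/0.03427 = 10650 d
Zone C: v = q/n = 0.002056/0.27 = 0.007616 m/d → t_C = 59.0/0.007616 = 7747 d
Total t = 52040 + 10650 + 7747 = 70440 d

70400 days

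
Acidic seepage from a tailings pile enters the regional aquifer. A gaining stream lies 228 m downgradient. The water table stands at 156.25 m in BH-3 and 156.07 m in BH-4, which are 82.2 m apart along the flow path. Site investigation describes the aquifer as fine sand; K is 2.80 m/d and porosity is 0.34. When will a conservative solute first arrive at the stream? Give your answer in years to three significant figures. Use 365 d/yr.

34.6 years

Hydraulic gradient i = (156.25 − 156.07) / 82.2 = 0.18 / 82.2 = 0.002190
Darcy flux q = K·i = 2.80 × 0.002190 = 0.006131 m/d
Average linear velocity = 0.006131 / 0.34 = 0.01803 m/d
t = L / v = 228 / 0.01803 = 12640 d
   = 12640 / 365 = 34.6 yr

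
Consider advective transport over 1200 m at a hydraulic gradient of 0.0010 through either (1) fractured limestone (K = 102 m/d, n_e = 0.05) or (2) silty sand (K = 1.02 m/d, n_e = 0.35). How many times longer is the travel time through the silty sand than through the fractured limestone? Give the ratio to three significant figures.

Unit 1 (fractured limestone): v = 102×0.0010/0.05 = 2.040 m/d, t = 1200/2.040 = 588.2 d
Unit 2 (silty sand): v = 1.02×0.0010/0.35 = 0.002914 m/d, t = 1200/0.002914 = 411800 d
t(silty sand) / t(fractured limestone) = 411800/588.2 = 700

700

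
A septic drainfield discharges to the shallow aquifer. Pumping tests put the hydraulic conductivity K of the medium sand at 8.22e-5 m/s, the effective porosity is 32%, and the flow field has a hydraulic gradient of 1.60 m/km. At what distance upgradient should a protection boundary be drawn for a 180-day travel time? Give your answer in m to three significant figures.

6.39 m

K = 8.22e-5 m/s × 86400 s/d = 7.102 m/d
q = Ki = 7.102 × 0.0016 = 0.01136 m/d
Average linear velocity = 0.01136 / 0.32 = 0.03551 m/d
L = v × T = 0.03551 × 180 = 6.392 m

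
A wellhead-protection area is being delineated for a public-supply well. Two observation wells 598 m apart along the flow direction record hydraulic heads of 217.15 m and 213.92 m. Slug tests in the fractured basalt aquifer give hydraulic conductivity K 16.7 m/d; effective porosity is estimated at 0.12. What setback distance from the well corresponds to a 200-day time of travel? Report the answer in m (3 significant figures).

Hydraulic gradient i = (217.15 − 213.92) / 598 = 3.23 / 598 = 0.005401
Specific discharge q = 16.7 × 0.005401 = 0.09020 m/d
Average linear velocity = 0.09020 / 0.12 = 0.7517 m/d
L = v × T = 0.7517 × 200 = 150.3 m

150 m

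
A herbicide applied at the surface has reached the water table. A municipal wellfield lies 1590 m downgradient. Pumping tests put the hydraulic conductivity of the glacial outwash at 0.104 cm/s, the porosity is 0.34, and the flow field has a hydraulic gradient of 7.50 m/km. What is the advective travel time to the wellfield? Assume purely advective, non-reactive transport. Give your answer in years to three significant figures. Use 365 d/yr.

K = 0.104 cm/s × 864 = 89.86 m/d
Specific discharge q = 89.86 × 0.0075 = 0.6739 m/d
v_s = q/n_e = 0.6739/0.34 = 1.982 m/d
t = L / v = 1590 / 1.982 = 802.2 d
   = 802.2 / 365 = 2.20 yr

2.20 years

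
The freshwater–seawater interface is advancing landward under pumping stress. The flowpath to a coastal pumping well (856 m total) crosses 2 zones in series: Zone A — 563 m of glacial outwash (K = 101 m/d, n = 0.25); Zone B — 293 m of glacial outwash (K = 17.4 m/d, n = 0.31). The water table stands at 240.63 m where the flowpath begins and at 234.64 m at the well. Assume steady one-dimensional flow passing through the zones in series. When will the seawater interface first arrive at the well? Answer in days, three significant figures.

Total head drop ΔH = 240.63 − 234.64 = 5.99 m
Continuity: the same q passes through each zone, so ΔH = q·Σ(L_j/K_j) — the zones act as resistances in series.
Σ(L/K) = 563/101 + 293/17.4 = 5.574 + 16.84 = 22.41 d
q = ΔH / Σ(L/K) = 5.99 / 22.41 = 0.2673 m/d (same in every zone)
Zone A: v = q/n = 0.2673/0.25 = 1.069 m/d → t_A = 563/1.069 = 526.7 d
Zone B: v = q/n = 0.2673/0.31 = 0.8621 m/d → t_B = 293/0.8621 = 339.9 d
Total t = 526.7 + 339.9 = 866.5 d

867 days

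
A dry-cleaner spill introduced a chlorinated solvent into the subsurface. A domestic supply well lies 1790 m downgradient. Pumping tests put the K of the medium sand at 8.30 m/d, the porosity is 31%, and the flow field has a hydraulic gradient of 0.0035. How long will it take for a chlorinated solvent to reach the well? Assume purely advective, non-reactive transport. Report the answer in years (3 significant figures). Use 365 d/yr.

52.3 years

Darcy flux q = K·i = 8.30 × 0.0035 = 0.02905 m/d
v_s = q/n_e = 0.02905/0.31 = 0.09371 m/d
t = L / v = 1790 / 0.09371 = 19100 d
   = 19100 / 365 = 52.3 yr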